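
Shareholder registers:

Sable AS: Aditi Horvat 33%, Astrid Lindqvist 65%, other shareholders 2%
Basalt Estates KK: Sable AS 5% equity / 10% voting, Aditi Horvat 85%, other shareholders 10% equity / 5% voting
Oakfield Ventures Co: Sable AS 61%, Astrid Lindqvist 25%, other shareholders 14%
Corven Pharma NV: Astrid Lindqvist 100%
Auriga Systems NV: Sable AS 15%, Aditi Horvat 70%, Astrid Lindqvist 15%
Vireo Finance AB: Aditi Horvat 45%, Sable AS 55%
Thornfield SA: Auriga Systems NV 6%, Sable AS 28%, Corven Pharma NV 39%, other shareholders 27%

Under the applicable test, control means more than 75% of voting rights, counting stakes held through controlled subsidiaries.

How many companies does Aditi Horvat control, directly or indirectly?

1

Aditi holds 85% of Basalt, so Aditi controls Basalt.
No other company's threshold is met.
Aditi controls 1 company.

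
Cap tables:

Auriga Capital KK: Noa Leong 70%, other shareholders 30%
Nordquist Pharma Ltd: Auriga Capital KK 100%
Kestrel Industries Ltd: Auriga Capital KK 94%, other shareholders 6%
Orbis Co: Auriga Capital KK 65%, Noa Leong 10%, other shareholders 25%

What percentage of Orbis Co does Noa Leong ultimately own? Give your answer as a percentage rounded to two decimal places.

55.50%

Noa reaches Orbis along 2 paths.
Via Auriga: 70% × 65% = 45.5%.
Direct stake: 10% = 10%.
Total: 45.5% + 10% = 55.5%.
Rounded: 55.50%.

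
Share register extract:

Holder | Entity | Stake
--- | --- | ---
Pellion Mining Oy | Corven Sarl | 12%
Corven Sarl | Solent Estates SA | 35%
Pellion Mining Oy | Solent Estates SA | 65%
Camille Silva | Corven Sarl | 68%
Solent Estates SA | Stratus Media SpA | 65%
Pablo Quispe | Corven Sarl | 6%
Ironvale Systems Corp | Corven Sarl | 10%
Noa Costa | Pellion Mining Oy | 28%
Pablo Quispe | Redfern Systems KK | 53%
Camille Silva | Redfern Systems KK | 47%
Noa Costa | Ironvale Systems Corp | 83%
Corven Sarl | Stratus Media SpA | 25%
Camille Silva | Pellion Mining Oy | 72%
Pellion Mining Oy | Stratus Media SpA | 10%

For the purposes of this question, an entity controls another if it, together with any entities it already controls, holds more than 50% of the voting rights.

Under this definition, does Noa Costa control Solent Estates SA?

No

Noa holds 83% of Ironvale, so Noa controls Ironvale.
Neither Noa nor any entity Noa controls holds any voting interest in Solent.
So Noa does not control Solent.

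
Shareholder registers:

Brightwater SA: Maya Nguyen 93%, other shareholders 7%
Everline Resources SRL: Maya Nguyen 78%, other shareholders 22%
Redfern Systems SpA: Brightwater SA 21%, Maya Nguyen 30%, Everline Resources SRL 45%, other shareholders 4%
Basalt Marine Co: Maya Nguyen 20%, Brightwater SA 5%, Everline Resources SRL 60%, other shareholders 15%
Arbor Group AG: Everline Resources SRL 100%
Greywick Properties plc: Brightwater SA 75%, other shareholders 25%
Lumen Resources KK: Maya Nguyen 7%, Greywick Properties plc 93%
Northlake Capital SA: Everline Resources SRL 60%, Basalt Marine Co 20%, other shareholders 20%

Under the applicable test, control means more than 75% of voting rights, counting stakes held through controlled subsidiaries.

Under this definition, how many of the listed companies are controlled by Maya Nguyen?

6

Maya holds 93% of Brightwater, so Maya controls Brightwater.
Maya holds 78% of Everline, so Maya controls Everline.
Brightwater and Maya and Everline together hold 21% + 30% + 45% = 96% of Redfern, so Maya controls Redfern.
Maya and Brightwater and Everline together hold 20% + 5% + 60% = 85% of Basalt, so Maya controls Basalt.
Everline holds 100% of Arbor, so Maya controls Arbor.
Everline and Basalt together hold 60% + 20% = 80% of Northlake, so Maya controls Northlake.
No other company's threshold is met.
Maya controls 6 companies.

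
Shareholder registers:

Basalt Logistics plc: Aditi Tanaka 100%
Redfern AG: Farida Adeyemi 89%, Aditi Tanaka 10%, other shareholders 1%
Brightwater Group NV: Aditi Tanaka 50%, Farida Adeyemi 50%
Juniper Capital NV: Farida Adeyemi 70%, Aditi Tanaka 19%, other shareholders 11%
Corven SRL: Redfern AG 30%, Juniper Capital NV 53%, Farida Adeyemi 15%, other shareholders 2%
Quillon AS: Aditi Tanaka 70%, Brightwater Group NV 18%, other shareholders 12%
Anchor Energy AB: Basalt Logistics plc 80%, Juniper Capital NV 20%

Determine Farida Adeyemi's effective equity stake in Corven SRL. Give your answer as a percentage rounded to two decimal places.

78.80%

Farida reaches Corven along 3 paths.
Via Redfern: 89% × 30% = 26.7%.
Via Juniper: 70% × 53% = 37.1%.
Direct stake: 15% = 15%.
Total: 26.7% + 37.1% + 15% = 78.8%.
Rounded: 78.80%.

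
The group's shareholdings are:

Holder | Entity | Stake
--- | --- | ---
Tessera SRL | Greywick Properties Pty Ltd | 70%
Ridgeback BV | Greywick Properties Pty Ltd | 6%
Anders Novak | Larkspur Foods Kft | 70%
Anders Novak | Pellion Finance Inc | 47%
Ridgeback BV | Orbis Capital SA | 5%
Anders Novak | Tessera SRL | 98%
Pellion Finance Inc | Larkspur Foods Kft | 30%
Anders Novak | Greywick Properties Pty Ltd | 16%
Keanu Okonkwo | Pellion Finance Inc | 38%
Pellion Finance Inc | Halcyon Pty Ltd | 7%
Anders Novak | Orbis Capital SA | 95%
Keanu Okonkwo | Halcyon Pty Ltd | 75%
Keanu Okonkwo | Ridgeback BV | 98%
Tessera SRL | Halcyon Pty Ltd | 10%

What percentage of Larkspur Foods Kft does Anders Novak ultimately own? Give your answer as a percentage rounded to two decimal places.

84.10%

Anders reaches Larkspur along 2 paths.
Via Pellion: 47% × 30% = 14.1%.
Direct stake: 70% = 70%.
Total: 14.1% + 70% = 84.1%.
Rounded: 84.10%.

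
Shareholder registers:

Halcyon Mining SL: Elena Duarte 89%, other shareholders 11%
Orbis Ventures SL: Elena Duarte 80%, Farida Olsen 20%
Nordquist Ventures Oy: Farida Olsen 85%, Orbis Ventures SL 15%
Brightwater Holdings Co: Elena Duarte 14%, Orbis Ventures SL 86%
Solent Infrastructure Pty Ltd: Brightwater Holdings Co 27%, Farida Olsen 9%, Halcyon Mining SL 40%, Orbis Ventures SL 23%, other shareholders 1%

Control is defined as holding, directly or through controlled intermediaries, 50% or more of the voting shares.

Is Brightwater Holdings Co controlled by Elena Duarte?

Elena holds 80% of Orbis, so Elena controls Orbis.
Elena and Orbis together hold 14% + 86% = 100% of Brightwater, so Elena controls Brightwater.

Yes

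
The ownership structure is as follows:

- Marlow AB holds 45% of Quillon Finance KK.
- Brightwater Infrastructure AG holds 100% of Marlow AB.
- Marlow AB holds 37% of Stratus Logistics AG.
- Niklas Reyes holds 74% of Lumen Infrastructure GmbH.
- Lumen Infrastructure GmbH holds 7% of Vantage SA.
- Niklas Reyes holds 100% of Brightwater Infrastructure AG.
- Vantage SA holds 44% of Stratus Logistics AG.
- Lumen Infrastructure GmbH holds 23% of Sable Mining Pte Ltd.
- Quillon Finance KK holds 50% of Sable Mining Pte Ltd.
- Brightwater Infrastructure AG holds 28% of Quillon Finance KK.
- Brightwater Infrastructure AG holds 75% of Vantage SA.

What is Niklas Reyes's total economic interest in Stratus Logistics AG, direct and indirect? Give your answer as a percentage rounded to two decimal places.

Niklas reaches Stratus along 3 paths.
Via Brightwater → Marlow: 100% × 100% × 37% = 37%.
Via Brightwater → Vantage: 100% × 75% × 44% = 33%.
Via Lumen → Vantage: 74% × 7% × 44% = 2.2792%.
Total: 37% + 33% + 2.2792% = 72.2792%.
Rounded: 72.28%.

72.28%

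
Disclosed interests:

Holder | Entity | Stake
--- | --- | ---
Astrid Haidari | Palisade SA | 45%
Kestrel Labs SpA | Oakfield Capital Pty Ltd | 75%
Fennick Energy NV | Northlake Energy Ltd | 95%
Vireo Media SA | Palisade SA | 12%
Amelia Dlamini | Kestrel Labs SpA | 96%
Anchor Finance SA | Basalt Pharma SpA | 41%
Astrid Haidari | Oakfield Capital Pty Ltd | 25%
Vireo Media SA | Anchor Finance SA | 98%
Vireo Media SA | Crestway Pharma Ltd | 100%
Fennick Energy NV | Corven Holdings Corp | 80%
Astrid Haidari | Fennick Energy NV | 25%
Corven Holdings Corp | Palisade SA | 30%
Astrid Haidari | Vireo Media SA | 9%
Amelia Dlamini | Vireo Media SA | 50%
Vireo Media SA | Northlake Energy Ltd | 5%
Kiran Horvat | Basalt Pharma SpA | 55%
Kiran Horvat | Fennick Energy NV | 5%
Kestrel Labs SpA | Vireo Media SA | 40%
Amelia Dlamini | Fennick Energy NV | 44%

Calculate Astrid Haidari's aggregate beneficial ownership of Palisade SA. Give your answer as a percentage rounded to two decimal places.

Astrid reaches Palisade along 3 paths.
Via Fennick → Corven: 25% × 80% × 30% = 6%.
Via Vireo: 9% × 12% = 1.08%.
Direct stake: 45% = 45%.
Total: 6% + 1.08% + 45% = 52.08%.

52.08%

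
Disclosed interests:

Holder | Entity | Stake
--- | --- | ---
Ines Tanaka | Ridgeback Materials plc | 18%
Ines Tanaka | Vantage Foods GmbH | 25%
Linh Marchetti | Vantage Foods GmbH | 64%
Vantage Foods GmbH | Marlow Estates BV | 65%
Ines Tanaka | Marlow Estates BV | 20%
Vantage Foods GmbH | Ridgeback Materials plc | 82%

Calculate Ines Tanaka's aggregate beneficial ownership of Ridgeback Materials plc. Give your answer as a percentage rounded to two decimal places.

38.50%

Ines reaches Ridgeback along 2 paths.
Via Vantage: 25% × 82% = 20.5%.
Direct stake: 18% = 18%.
Total: 20.5% + 18% = 38.5%.
Rounded: 38.50%.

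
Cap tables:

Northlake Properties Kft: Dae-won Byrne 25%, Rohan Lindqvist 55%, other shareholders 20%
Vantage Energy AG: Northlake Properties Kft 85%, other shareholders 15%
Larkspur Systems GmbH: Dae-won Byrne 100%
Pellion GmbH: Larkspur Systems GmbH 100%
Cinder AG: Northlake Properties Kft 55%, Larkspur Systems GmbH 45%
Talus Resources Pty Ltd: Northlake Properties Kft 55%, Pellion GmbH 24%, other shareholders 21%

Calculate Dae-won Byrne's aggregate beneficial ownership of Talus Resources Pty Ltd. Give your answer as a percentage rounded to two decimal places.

37.75%

Dae-won reaches Talus along 2 paths.
Via Northlake: 25% × 55% = 13.75%.
Via Larkspur → Pellion: 100% × 100% × 24% = 24%.
Total: 13.75% + 24% = 37.75%.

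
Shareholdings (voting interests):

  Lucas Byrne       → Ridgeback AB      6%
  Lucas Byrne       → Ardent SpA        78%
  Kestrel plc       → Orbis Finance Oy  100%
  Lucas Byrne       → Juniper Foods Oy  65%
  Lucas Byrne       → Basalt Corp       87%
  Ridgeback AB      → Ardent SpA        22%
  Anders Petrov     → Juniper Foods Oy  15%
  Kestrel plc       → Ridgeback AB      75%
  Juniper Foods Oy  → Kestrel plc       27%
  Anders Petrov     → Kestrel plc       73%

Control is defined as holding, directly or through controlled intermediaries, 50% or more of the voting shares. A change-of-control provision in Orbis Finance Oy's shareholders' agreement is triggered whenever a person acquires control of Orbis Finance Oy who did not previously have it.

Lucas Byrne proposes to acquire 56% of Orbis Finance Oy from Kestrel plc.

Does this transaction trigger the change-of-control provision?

Yes

The purchase adds only to Lucas's holdings (Kestrel's stake shrinks), so Lucas is the only person who could newly come to control Orbis.
Lucas holds 65% of Juniper, so Lucas controls Juniper.
Lucas holds 78% of Ardent, so Lucas controls Ardent.
Lucas holds 87% of Basalt, so Lucas controls Basalt.
Neither Lucas nor any entity Lucas controls holds any voting interest in Orbis.
So before the transaction, Lucas does not control Orbis.
After the purchase, Lucas holds 56% of Orbis directly, and Kestrel's stake falls to 44%.
Lucas holds 56% of Orbis, so Lucas controls Orbis.
Lucas did not control Orbis before and does after, so the clause is triggered.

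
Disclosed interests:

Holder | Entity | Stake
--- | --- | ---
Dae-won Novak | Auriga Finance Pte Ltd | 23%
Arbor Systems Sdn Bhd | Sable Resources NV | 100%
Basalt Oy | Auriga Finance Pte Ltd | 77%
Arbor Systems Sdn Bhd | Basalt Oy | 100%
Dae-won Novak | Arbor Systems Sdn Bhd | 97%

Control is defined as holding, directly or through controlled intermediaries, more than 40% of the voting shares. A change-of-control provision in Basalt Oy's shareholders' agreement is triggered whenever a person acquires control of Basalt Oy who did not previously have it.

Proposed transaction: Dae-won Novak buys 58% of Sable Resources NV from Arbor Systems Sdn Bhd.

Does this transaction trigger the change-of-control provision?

The purchase adds only to Dae-won's holdings (Arbor's stake shrinks), so Dae-won is the only person who could newly come to control Basalt.
Dae-won holds 97% of Arbor, so Dae-won controls Arbor.
Arbor holds 100% of Basalt, so Dae-won controls Basalt.
So Dae-won already controls Basalt before the transaction.
After the purchase, Dae-won holds 58% of Sable directly, and Arbor's stake falls to 42%.
Dae-won controlled Basalt already, so this is not a new person acquiring control; every other person's position is unchanged or reduced.
No new person acquires control, so the clause is not triggered.

No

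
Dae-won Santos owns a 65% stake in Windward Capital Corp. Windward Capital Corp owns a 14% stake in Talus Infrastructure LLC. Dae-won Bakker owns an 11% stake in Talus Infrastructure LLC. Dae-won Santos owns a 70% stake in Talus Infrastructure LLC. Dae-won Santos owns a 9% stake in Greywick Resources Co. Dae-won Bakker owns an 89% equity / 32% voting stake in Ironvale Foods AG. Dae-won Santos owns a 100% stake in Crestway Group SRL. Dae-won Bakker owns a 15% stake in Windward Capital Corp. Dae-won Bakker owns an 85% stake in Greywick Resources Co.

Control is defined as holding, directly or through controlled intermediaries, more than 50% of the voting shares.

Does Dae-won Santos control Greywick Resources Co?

Dae-won Santos holds 65% of Windward, so Dae-won Santos controls Windward.
Dae-won Santos and Windward together hold 70% + 14% = 84% of Talus, so Dae-won Santos controls Talus.
Dae-won Santos holds 100% of Crestway, so Dae-won Santos controls Crestway.
In Greywick, Dae-won Santos's side holds only 9%, not > 50%.
So Dae-won Santos does not control Greywick.

No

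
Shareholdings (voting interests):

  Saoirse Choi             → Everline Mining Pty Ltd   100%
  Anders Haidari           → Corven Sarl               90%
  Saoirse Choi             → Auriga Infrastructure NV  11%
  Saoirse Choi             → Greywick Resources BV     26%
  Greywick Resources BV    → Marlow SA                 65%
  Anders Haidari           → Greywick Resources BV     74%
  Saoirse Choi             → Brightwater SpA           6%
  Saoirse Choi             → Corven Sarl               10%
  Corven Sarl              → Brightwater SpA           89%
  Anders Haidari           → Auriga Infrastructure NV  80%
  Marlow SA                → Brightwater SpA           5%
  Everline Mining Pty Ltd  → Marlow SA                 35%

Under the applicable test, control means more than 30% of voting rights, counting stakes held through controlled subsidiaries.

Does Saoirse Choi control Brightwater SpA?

Saoirse holds 100% of Everline, so Saoirse controls Everline.
Everline holds 35% of Marlow, so Saoirse controls Marlow.
In Brightwater, Saoirse's side holds only 5% + 6% = 11%, not > 30%.
So Saoirse does not control Brightwater.

No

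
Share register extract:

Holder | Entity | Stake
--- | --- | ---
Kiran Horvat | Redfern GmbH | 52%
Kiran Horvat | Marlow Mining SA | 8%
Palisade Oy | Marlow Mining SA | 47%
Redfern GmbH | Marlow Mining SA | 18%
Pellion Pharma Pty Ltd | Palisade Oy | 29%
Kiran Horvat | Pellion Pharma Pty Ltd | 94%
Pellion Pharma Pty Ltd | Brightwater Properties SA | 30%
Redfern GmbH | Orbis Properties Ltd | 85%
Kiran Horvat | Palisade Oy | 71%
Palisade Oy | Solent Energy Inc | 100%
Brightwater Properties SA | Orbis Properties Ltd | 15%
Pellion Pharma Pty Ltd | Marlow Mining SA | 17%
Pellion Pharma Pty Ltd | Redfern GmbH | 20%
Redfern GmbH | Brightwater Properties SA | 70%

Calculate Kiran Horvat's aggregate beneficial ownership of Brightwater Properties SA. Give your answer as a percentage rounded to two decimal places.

Kiran reaches Brightwater along 3 paths.
Via Pellion: 94% × 30% = 28.2%.
Via Pellion → Redfern: 94% × 20% × 70% = 13.16%.
Via Redfern: 52% × 70% = 36.4%.
Total: 28.2% + 13.16% + 36.4% = 77.76%.

77.76%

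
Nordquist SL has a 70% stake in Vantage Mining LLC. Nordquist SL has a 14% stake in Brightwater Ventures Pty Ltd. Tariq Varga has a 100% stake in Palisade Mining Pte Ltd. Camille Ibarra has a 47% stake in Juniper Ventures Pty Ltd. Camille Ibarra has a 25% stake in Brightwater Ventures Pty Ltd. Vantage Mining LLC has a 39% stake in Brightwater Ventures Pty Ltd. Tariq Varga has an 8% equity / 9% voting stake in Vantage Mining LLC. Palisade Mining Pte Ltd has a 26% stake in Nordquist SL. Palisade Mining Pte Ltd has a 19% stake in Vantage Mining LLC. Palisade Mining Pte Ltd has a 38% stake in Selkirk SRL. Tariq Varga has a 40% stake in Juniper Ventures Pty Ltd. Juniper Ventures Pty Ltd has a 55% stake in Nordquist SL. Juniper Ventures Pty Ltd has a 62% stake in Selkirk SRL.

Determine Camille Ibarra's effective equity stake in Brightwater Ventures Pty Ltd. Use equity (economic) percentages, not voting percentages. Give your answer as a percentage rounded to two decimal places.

Camille reaches Brightwater along 3 paths.
Via Juniper → Nordquist → Vantage: 47% × 55% × 70% × 39% = 7.05705%.
Direct stake: 25% = 25%.
Via Juniper → Nordquist: 47% × 55% × 14% = 3.619%.
Total: 7.05705% + 25% + 3.619% = 35.67605%.
Rounded: 35.68%.

35.68%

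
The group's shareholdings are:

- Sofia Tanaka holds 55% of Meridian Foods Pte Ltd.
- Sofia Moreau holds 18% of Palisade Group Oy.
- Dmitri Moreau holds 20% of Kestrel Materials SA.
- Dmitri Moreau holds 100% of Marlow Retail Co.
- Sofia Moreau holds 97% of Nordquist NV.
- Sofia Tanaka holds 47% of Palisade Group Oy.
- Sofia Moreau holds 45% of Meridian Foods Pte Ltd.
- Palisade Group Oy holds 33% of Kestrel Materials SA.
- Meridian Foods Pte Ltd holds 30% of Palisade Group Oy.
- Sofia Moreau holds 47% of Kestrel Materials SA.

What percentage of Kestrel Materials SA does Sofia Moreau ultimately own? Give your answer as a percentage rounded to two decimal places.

57.40%

Sofia Moreau reaches Kestrel along 3 paths.
Direct stake: 47% = 47%.
Via Palisade: 18% × 33% = 5.94%.
Via Meridian → Palisade: 45% × 30% × 33% = 4.455%.
Total: 47% + 5.94% + 4.455% = 57.395%.
Rounded: 57.40%.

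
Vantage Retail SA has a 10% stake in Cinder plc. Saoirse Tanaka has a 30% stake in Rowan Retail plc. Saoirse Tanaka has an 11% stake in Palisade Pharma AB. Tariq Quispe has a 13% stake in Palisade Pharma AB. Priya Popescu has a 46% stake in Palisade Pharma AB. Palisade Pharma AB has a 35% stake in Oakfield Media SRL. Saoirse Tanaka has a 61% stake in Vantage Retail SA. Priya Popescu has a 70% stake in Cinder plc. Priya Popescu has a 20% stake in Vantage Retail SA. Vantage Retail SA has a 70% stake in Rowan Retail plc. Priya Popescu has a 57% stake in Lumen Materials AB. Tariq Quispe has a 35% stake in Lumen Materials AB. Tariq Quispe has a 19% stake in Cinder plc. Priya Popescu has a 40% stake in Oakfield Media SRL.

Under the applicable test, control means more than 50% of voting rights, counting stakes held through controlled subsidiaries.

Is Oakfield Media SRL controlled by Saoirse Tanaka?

Saoirse holds 61% of Vantage, so Saoirse controls Vantage.
Saoirse and Vantage together hold 30% + 70% = 100% of Rowan, so Saoirse controls Rowan.
Neither Saoirse nor any entity Saoirse controls holds any voting interest in Oakfield.
So Saoirse does not control Oakfield.

No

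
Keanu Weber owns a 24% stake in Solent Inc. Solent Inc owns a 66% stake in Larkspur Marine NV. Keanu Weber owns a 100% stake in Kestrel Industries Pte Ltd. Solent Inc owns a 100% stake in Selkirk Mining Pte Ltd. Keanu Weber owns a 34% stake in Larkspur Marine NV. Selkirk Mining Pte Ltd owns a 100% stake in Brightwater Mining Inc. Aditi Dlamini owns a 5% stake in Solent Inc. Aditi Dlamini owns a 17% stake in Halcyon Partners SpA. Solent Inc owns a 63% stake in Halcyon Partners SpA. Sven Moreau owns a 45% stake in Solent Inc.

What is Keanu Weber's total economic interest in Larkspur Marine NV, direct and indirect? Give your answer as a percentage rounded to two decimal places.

Keanu reaches Larkspur along 2 paths.
Direct stake: 34% = 34%.
Via Solent: 24% × 66% = 15.84%.
Total: 34% + 15.84% = 49.84%.

49.84%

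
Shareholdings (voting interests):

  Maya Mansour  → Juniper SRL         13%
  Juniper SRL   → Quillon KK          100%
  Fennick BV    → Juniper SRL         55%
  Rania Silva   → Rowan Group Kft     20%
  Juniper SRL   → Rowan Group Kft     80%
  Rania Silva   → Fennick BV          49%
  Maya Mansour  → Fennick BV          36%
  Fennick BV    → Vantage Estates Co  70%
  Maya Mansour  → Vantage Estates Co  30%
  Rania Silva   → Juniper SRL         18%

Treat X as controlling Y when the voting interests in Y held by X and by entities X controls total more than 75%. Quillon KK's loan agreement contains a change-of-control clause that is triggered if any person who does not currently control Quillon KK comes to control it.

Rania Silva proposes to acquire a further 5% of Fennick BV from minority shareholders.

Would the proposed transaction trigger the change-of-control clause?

The purchase changes only Rania's holdings, so Rania is the only person who could newly come to control Quillon.
Rania's largest direct stake is 49% in Fennick, which does not meet the threshold, so Rania controls no company.
Neither Rania nor any entity Rania controls holds any voting interest in Quillon.
So before the transaction, Rania does not control Quillon.
After the purchase, Rania's direct stake in Fennick rises to 49% + 5% = 54%.
Rania's side now holds 54% of Fennick, not > 75%, so Rania still does not control Fennick.
After the transaction, neither Rania nor any entity Rania controls holds a voting interest in Quillon, so Rania still does not control it.
No new person acquires control, so the clause is not triggered.

No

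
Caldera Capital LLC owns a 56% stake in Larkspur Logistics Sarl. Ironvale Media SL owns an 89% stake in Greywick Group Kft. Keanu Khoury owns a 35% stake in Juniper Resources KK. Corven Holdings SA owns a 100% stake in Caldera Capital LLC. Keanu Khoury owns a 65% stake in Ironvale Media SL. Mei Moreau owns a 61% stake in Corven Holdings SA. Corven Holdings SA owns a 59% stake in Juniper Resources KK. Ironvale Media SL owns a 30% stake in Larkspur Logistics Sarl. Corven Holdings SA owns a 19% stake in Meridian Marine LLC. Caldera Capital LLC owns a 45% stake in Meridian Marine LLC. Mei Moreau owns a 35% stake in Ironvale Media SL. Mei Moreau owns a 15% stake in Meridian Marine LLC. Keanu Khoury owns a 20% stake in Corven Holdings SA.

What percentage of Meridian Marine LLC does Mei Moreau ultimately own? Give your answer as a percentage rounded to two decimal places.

54.04%

Mei reaches Meridian along 3 paths.
Via Corven → Caldera: 61% × 100% × 45% = 27.45%.
Via Corven: 61% × 19% = 11.59%.
Direct stake: 15% = 15%.
Total: 27.45% + 11.59% + 15% = 54.04%.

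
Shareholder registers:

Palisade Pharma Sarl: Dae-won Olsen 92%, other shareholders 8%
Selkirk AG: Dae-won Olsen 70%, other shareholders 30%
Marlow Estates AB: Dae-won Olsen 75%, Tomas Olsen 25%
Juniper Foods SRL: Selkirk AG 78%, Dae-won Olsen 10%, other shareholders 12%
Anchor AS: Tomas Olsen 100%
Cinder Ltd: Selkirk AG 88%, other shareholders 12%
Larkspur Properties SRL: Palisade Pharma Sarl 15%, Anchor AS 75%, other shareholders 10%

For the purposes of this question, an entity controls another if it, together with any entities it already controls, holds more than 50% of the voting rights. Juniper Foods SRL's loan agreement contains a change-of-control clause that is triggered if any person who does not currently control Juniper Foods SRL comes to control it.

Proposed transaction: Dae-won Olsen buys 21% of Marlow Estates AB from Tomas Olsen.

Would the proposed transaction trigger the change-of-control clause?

The purchase adds only to Dae-won's holdings (Tomas's stake shrinks), so Dae-won is the only person who could newly come to control Juniper.
Dae-won holds 70% of Selkirk, so Dae-won controls Selkirk.
Selkirk and Dae-won together hold 78% + 10% = 88% of Juniper, so Dae-won controls Juniper.
So Dae-won already controls Juniper before the transaction.
After the purchase, Dae-won's direct stake in Marlow rises to 75% + 21% = 96%, and Tomas's stake falls to 4%.
Dae-won controlled Juniper already, so this is not a new person acquiring control; every other person's position is unchanged or reduced.
No new person acquires control, so the clause is not triggered.

No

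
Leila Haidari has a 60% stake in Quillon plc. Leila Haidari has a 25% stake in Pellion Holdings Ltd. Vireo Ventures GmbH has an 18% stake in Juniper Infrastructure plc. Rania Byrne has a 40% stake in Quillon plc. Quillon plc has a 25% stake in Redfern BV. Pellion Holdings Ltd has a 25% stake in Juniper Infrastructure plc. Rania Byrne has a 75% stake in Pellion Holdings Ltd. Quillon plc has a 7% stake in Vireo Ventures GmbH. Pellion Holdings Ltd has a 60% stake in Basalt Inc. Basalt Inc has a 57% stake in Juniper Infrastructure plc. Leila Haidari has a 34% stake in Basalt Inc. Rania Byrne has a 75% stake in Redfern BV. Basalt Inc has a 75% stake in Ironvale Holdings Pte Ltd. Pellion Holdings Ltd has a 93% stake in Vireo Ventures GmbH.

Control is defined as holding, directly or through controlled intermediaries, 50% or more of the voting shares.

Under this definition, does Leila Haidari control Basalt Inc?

No

Leila holds 60% of Quillon, so Leila controls Quillon.
In Basalt, Leila's side holds only 34%, not ≥ 50%.
So Leila does not control Basalt.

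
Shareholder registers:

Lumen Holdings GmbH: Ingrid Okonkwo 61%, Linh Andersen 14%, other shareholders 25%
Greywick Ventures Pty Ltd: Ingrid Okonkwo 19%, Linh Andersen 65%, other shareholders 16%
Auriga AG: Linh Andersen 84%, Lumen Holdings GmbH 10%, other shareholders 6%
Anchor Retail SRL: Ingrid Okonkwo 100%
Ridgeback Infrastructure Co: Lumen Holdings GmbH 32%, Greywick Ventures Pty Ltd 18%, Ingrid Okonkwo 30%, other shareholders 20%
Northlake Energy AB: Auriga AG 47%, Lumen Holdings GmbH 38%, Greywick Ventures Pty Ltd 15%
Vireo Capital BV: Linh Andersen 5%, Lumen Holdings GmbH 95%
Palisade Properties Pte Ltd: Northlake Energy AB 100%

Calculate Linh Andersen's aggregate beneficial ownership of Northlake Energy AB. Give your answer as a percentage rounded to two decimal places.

Linh reaches Northlake along 4 paths.
Via Auriga: 84% × 47% = 39.48%.
Via Lumen → Auriga: 14% × 10% × 47% = 0.658%.
Via Lumen: 14% × 38% = 5.32%.
Via Greywick: 65% × 15% = 9.75%.
Total: 39.48% + 0.658% + 5.32% + 9.75% = 55.208%.
Rounded: 55.21%.

55.21%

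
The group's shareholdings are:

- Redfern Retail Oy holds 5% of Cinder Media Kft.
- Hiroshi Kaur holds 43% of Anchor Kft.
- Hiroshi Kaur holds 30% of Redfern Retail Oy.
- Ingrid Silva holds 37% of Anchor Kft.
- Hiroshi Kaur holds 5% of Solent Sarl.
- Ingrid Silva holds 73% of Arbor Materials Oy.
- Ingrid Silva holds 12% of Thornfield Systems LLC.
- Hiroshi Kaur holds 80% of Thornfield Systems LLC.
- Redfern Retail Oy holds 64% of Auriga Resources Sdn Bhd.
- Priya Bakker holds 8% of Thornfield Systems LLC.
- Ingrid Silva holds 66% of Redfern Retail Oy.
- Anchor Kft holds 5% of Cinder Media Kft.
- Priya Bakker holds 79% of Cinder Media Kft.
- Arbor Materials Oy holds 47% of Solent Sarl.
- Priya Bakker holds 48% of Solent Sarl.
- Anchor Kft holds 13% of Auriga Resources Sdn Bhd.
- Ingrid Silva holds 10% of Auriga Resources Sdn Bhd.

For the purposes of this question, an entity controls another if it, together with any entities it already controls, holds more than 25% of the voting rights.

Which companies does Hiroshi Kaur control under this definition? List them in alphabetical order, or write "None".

Anchor Kft, Auriga Resources Sdn Bhd, Redfern Retail Oy, Thornfield Systems LLC

Hiroshi holds 43% of Anchor, so Hiroshi controls Anchor.
Hiroshi holds 80% of Thornfield, so Hiroshi controls Thornfield.
Hiroshi holds 30% of Redfern, so Hiroshi controls Redfern.
Redfern and Anchor together hold 64% + 13% = 77% of Auriga, so Hiroshi controls Auriga.
No other company's threshold is met.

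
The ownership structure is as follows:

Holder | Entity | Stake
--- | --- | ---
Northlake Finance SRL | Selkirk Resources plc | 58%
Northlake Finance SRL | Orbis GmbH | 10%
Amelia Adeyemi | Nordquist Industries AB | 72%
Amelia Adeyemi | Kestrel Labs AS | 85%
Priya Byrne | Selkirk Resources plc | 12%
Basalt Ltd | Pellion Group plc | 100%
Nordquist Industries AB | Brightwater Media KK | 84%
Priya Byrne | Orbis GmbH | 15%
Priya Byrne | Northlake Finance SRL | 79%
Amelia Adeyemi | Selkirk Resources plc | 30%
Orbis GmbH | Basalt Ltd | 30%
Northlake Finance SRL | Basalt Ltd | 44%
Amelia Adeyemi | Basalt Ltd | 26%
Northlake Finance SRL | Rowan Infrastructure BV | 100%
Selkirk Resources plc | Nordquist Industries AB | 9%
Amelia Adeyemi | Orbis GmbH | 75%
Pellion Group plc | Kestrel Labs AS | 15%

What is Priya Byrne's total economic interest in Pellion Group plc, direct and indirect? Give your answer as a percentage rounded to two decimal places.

41.63%

Priya reaches Pellion along 3 paths.
Via Northlake → Basalt: 79% × 44% × 100% = 34.76%.
Via Orbis → Basalt: 15% × 30% × 100% = 4.5%.
Via Northlake → Orbis → Basalt: 79% × 10% × 30% × 100% = 2.37%.
Total: 34.76% + 4.5% + 2.37% = 41.63%.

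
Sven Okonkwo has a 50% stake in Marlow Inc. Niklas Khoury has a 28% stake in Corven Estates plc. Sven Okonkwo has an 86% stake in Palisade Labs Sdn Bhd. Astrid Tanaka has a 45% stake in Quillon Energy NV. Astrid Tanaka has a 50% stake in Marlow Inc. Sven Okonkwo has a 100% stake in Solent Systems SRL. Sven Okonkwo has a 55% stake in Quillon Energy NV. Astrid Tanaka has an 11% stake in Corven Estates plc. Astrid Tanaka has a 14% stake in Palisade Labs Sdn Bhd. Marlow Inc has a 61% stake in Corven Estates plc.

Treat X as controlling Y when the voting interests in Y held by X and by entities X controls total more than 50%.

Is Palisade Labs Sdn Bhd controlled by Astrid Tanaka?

No

Astrid's largest direct stake is 50% in Marlow, which does not meet the threshold, so Astrid controls no company.
In Palisade, Astrid's side holds only 14%, not > 50%.
So Astrid does not control Palisade.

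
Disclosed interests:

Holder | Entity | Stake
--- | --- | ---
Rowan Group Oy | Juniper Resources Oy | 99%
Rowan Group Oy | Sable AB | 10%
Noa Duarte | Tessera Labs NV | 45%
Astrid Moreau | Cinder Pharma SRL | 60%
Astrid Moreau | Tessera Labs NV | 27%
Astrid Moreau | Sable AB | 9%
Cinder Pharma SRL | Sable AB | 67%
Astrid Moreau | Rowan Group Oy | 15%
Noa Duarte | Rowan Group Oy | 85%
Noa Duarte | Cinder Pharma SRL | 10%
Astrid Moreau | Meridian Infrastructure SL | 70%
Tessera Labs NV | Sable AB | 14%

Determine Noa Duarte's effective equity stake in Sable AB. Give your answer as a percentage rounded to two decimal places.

Noa reaches Sable along 3 paths.
Via Rowan: 85% × 10% = 8.5%.
Via Cinder: 10% × 67% = 6.7%.
Via Tessera: 45% × 14% = 6.3%.
Total: 8.5% + 6.7% + 6.3% = 21.5%.
Rounded: 21.50%.

21.50%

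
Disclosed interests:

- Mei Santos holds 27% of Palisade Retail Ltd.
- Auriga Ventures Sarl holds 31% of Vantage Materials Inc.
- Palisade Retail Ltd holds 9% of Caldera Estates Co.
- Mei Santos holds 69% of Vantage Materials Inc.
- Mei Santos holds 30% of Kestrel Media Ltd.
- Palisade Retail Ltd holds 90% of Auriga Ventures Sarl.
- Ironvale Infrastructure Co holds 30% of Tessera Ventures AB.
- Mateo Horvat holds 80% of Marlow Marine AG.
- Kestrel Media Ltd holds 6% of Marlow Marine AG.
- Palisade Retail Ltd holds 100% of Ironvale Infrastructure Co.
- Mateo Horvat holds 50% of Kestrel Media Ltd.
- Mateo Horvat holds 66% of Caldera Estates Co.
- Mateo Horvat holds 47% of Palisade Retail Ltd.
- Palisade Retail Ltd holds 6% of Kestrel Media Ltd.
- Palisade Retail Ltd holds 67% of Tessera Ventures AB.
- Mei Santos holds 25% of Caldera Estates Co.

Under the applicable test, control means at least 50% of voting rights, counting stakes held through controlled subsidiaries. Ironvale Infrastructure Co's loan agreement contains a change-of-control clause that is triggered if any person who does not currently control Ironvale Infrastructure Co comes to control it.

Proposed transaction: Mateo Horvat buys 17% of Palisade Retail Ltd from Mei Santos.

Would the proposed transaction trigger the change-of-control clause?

Yes

The purchase adds only to Mateo's holdings (Mei's stake shrinks), so Mateo is the only person who could newly come to control Ironvale.
Mateo holds 66% of Caldera, so Mateo controls Caldera.
Mateo holds 50% of Kestrel, so Mateo controls Kestrel.
Kestrel and Mateo together hold 6% + 80% = 86% of Marlow, so Mateo controls Marlow.
Neither Mateo nor any entity Mateo controls holds any voting interest in Ironvale.
So before the transaction, Mateo does not control Ironvale.
After the purchase, Mateo's direct stake in Palisade rises to 47% + 17% = 64%, and Mei's stake falls to 10%.
Mateo holds 64% of Palisade, so Mateo controls Palisade.
Palisade holds 100% of Ironvale, so Mateo controls Ironvale.
Mateo did not control Ironvale before and does after, so the clause is triggered.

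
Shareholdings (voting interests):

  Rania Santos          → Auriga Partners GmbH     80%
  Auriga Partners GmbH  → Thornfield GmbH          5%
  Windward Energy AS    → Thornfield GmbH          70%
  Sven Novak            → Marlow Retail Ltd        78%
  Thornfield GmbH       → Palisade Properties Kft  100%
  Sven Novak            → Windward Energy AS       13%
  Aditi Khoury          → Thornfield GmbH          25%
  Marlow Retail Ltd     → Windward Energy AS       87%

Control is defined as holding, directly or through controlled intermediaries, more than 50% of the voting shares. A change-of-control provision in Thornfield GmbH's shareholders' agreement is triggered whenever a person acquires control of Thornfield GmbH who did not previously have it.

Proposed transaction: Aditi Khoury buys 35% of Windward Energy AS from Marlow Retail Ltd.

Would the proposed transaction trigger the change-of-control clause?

No

The purchase adds only to Aditi's holdings (Marlow's stake shrinks), so Aditi is the only person who could newly come to control Thornfield.
Aditi's largest direct stake is 25% in Thornfield, which does not meet the threshold, so Aditi controls no company.
In Thornfield, Aditi's side holds only 25%, not > 50%.
So before the transaction, Aditi does not control Thornfield.
After the purchase, Aditi holds 35% of Windward directly, and Marlow's stake falls to 52%.
Aditi's side now holds 35% of Windward, not > 50%, so Aditi still does not control Windward.
After the transaction, Aditi's side holds 25% of Thornfield, not > 50%, so Aditi still does not control Thornfield.
No new person acquires control, so the clause is not triggered.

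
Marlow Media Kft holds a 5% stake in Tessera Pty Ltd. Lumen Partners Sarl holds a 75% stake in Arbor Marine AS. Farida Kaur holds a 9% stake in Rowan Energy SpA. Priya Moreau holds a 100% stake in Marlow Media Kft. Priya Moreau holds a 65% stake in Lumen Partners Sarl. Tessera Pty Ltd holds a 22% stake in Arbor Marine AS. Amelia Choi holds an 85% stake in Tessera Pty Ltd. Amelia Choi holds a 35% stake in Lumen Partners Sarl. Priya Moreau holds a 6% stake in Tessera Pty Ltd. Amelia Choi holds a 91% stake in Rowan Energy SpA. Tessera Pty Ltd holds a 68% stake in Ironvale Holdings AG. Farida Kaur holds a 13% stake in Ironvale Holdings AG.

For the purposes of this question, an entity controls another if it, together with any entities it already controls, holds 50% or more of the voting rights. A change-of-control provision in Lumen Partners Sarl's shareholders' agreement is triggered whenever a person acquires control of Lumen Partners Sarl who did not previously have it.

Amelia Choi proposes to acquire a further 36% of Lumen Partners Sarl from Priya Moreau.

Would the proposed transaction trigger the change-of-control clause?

The purchase adds only to Amelia's holdings (Priya's stake shrinks), so Amelia is the only person who could newly come to control Lumen.
Amelia holds 85% of Tessera, so Amelia controls Tessera.
Amelia holds 91% of Rowan, so Amelia controls Rowan.
Tessera holds 68% of Ironvale, so Amelia controls Ironvale.
In Lumen, Amelia's side holds only 35%, not ≥ 50%.
So before the transaction, Amelia does not control Lumen.
After the purchase, Amelia's direct stake in Lumen rises to 35% + 36% = 71%, and Priya's stake falls to 29%.
Amelia holds 71% of Lumen, so Amelia controls Lumen.
Amelia did not control Lumen before and does after, so the clause is triggered.

Yes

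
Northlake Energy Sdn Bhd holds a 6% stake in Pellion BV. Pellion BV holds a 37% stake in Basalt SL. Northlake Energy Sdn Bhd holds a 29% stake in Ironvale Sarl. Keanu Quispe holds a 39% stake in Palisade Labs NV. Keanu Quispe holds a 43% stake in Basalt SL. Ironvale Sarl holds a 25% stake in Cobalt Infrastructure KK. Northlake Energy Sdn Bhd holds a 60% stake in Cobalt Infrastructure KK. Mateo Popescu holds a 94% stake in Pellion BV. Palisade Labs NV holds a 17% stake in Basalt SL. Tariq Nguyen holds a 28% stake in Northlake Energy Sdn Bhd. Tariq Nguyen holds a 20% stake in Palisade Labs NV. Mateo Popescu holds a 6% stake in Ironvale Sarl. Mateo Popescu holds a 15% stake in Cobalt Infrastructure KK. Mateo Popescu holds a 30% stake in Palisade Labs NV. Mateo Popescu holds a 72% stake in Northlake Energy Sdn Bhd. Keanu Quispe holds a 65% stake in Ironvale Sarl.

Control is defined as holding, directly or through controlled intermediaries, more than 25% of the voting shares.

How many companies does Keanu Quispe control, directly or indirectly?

3

Keanu holds 39% of Palisade, so Keanu controls Palisade.
Keanu holds 65% of Ironvale, so Keanu controls Ironvale.
Palisade and Keanu together hold 17% + 43% = 60% of Basalt, so Keanu controls Basalt.
No other company's threshold is met.
Keanu controls 3 companies.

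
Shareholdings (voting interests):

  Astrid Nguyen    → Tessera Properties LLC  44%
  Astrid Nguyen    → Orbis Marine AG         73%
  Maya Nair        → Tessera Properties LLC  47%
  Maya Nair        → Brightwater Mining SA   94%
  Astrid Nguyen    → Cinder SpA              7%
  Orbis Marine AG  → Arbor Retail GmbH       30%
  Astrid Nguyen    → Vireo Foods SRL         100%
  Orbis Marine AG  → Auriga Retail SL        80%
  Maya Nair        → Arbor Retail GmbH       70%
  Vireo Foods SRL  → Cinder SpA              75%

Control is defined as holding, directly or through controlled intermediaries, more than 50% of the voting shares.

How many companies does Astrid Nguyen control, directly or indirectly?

Astrid holds 100% of Vireo, so Astrid controls Vireo.
Astrid holds 73% of Orbis, so Astrid controls Orbis.
Vireo and Astrid together hold 75% + 7% = 82% of Cinder, so Astrid controls Cinder.
Orbis holds 80% of Auriga, so Astrid controls Auriga.
No other company's threshold is met.
Astrid controls 4 companies.

4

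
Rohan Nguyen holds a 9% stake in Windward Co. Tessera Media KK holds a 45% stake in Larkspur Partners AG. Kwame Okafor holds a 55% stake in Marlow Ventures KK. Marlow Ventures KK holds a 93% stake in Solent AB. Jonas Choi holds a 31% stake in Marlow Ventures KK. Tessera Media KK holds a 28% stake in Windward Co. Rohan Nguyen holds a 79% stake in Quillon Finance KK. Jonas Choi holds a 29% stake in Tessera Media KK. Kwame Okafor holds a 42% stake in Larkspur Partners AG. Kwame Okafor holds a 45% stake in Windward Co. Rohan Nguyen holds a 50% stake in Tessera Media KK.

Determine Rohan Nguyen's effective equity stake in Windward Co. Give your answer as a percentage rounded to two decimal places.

Rohan reaches Windward along 2 paths.
Via Tessera: 50% × 28% = 14%.
Direct stake: 9% = 9%.
Total: 14% + 9% = 23%.
Rounded: 23.00%.

23.00%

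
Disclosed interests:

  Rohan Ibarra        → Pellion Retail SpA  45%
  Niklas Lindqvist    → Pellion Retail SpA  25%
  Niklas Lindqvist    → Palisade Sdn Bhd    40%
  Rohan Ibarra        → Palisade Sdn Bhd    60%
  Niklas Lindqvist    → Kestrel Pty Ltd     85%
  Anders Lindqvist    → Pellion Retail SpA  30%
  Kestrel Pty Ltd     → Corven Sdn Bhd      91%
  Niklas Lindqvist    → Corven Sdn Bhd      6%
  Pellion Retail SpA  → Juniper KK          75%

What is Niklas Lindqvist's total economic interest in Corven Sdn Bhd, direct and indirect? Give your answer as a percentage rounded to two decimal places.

Niklas reaches Corven along 2 paths.
Direct stake: 6% = 6%.
Via Kestrel: 85% × 91% = 77.35%.
Total: 6% + 77.35% = 83.35%.

83.35%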